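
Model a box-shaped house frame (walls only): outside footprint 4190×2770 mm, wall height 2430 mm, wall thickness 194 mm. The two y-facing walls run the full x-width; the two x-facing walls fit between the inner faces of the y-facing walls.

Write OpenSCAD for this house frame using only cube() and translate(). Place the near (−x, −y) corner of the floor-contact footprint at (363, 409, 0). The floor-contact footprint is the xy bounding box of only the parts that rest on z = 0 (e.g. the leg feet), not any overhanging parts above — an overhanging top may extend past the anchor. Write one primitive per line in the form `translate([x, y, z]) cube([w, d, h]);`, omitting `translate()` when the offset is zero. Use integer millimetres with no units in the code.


translate([363, 409, 0]) cube([4190, 194, 2430]);
translate([363, 2985, 0]) cube([4190, 194, 2430]);
translate([363, 603, 0]) cube([194, 2382, 2430]);
translate([4359, 603, 0]) cube([194, 2382, 2430]);


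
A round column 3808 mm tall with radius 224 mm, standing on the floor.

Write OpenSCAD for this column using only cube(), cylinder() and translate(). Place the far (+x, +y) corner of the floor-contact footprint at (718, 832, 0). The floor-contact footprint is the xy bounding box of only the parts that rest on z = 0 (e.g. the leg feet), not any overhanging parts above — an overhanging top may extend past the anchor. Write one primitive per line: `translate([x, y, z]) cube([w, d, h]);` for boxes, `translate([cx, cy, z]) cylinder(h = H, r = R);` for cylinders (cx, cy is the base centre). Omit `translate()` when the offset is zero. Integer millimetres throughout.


translate([494, 608, 0]) cylinder(h = 3808, r = 224);


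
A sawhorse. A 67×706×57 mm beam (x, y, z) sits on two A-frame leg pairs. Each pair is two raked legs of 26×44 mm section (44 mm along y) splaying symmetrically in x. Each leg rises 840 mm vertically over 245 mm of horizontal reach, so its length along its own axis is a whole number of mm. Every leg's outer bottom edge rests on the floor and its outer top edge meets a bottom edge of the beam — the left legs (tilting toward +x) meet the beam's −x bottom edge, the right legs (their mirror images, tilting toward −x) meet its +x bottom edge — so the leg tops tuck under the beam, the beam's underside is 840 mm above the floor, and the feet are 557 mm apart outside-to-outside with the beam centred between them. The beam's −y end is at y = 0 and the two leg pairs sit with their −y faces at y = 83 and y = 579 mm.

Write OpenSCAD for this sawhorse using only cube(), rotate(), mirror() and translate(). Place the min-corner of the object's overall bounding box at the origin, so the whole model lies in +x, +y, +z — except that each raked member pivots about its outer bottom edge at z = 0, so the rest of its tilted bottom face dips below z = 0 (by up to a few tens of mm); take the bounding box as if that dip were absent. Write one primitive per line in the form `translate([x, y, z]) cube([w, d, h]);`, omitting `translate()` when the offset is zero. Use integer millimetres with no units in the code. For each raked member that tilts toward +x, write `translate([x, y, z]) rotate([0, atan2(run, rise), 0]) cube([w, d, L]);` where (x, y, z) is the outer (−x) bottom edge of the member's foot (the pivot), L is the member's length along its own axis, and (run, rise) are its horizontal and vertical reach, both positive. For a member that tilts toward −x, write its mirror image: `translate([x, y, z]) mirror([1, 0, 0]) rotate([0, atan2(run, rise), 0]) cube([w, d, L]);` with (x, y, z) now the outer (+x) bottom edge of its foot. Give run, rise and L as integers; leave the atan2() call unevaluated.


// leg length = √(245² + 840²) = 875
// right-leg outer foot x = 2·245 + 67 = 557
// beam min-corner = (245, 0, 840)
translate([245, 0, 840]) cube([67, 706, 57]);
translate([0, 83, 0]) rotate([0, atan2(245, 840), 0]) cube([26, 44, 875]);
translate([557, 83, 0]) mirror([1, 0, 0]) rotate([0, atan2(245, 840), 0]) cube([26, 44, 875]);
translate([0, 579, 0]) rotate([0, atan2(245, 840), 0]) cube([26, 44, 875]);
translate([557, 579, 0]) mirror([1, 0, 0]) rotate([0, atan2(245, 840), 0]) cube([26, 44, 875]);


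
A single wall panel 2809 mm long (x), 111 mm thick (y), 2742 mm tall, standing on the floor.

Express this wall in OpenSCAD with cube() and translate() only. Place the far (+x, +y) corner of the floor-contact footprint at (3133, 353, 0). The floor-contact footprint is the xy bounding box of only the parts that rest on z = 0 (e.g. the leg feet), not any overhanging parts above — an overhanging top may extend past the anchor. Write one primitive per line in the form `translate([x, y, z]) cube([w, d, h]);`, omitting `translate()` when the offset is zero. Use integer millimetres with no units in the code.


translate([324, 242, 0]) cube([2809, 111, 2742]);


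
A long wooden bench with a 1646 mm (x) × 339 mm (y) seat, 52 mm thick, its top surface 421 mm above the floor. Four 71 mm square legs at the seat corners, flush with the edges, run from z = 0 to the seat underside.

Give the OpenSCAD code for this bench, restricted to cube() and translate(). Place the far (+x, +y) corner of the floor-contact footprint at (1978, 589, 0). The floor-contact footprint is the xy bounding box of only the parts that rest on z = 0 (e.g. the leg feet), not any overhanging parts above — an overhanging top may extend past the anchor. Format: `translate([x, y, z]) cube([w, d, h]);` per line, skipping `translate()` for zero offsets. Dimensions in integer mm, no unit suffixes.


// leg_h = 421 − 52 = 369
translate([332, 250, 369]) cube([1646, 339, 52]);
translate([332, 250, 0]) cube([71, 71, 369]);
translate([332, 518, 0]) cube([71, 71, 369]);
translate([1907, 250, 0]) cube([71, 71, 369]);
translate([1907, 518, 0]) cube([71, 71, 369]);


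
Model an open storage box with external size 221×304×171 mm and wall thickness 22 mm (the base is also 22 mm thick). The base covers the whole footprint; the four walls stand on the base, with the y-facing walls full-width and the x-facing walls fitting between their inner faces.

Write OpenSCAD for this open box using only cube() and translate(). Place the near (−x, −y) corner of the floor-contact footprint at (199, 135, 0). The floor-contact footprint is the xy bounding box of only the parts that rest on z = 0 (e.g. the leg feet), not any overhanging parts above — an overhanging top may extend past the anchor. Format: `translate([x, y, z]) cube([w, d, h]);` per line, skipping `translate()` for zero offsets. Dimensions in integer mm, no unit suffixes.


translate([199, 135, 0]) cube([221, 304, 22]);
translate([199, 135, 22]) cube([221, 22, 149]);
translate([199, 417, 22]) cube([221, 22, 149]);
translate([199, 157, 22]) cube([22, 260, 149]);
translate([398, 157, 22]) cube([22, 260, 149]);


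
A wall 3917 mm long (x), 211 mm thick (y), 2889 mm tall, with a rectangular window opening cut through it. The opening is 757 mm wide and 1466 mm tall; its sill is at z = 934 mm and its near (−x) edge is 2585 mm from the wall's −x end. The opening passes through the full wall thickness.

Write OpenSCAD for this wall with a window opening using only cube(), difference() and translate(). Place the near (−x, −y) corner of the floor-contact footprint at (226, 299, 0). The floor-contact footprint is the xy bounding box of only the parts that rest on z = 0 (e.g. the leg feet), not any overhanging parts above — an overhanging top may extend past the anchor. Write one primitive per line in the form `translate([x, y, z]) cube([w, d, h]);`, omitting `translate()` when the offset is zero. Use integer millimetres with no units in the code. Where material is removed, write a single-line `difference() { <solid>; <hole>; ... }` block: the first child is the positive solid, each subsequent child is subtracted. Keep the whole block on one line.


difference() { translate([226, 299, 0]) cube([3917, 211, 2889]); translate([2811, 299, 934]) cube([757, 211, 1466]); }


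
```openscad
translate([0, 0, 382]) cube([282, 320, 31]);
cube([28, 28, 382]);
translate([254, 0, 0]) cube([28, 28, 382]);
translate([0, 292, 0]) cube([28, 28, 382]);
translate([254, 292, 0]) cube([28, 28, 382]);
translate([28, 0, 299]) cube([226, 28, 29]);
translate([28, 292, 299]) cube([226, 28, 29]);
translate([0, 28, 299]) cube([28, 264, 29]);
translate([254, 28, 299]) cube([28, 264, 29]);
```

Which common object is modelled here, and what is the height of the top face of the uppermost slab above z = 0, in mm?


A stool. The seat height is 413 mm.

A 282×320×31 slab at z = 382 on four corner posts — a stool. The seat top is 382 + 31 = 413 mm.


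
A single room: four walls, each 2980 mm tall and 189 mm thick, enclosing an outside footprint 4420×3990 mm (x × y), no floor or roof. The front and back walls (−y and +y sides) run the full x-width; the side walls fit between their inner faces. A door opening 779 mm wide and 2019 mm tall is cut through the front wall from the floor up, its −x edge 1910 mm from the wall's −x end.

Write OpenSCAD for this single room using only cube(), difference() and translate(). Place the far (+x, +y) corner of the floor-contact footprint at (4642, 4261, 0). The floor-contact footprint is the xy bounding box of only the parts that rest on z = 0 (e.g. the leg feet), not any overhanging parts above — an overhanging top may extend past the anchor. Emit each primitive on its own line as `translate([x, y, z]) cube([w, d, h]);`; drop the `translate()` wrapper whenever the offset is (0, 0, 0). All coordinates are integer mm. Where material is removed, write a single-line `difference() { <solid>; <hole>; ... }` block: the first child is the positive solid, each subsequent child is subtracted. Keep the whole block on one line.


difference() { translate([222, 271, 0]) cube([4420, 189, 2980]); translate([2132, 271, 0]) cube([779, 189, 2019]); }
translate([222, 4072, 0]) cube([4420, 189, 2980]);
translate([222, 460, 0]) cube([189, 3612, 2980]);
translate([4453, 460, 0]) cube([189, 3612, 2980]);


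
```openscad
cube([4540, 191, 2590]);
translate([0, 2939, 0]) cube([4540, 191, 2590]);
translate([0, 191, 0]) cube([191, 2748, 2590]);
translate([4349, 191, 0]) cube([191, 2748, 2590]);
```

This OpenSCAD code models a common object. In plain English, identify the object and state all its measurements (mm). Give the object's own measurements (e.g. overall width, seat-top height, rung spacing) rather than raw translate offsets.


The wall frame of a small rectangular building: four walls, each 2590 mm tall and 191 mm thick, enclosing a footprint 4540 mm (x) by 3130 mm (y) outside-to-outside, with no floor or roof. The front and back walls (the −y and +y sides) span the full width; the two side walls fit between them.


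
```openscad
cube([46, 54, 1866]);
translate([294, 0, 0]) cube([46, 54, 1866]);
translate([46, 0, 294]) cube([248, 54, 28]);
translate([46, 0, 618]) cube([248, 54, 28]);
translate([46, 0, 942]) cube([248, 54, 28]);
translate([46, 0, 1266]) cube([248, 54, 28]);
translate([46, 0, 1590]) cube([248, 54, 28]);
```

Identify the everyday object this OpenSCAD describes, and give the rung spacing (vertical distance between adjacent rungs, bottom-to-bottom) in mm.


A ladder. The rung spacing is 324 mm.

Two tall 46×54 posts with 5 short bars between them — a ladder. Adjacent rungs sit at z = 294 and z = 618, so the spacing is 618 − 294 = 324 mm.


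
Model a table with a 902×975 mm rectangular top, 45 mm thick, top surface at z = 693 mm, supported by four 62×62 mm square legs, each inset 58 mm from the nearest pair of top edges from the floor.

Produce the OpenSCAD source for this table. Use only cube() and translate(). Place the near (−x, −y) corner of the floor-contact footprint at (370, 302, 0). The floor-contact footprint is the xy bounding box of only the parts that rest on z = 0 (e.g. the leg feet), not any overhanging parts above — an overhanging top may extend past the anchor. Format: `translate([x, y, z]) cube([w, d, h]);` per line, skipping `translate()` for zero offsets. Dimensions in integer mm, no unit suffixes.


translate([312, 244, 648]) cube([902, 975, 45]);
translate([370, 302, 0]) cube([62, 62, 648]);
translate([1094, 302, 0]) cube([62, 62, 648]);
translate([370, 1099, 0]) cube([62, 62, 648]);
translate([1094, 1099, 0]) cube([62, 62, 648]);


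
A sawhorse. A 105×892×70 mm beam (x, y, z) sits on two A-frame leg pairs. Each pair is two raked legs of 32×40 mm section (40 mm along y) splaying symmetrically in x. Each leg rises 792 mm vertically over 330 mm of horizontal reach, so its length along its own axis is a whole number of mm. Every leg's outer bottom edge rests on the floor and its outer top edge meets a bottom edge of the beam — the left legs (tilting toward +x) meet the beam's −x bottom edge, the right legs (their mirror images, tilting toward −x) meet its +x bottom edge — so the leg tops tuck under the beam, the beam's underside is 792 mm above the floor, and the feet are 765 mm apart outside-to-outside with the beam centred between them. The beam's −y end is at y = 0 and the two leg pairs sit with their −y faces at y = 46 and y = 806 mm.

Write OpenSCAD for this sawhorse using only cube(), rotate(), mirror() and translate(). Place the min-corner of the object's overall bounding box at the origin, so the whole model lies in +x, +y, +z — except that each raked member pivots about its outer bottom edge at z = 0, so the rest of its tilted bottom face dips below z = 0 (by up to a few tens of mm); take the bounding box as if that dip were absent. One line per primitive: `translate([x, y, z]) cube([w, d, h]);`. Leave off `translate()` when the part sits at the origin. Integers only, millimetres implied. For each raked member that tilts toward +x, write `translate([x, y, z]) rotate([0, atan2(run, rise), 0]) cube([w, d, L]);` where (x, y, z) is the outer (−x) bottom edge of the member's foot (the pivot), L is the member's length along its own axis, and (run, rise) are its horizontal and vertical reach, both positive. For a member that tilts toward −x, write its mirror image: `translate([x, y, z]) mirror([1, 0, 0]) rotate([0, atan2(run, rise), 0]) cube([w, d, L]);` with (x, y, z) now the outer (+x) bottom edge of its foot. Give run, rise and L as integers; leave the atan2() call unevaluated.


translate([330, 0, 792]) cube([105, 892, 70]);
translate([0, 46, 0]) rotate([0, atan2(330, 792), 0]) cube([32, 40, 858]);
translate([765, 46, 0]) mirror([1, 0, 0]) rotate([0, atan2(330, 792), 0]) cube([32, 40, 858]);
translate([0, 806, 0]) rotate([0, atan2(330, 792), 0]) cube([32, 40, 858]);
translate([765, 806, 0]) mirror([1, 0, 0]) rotate([0, atan2(330, 792), 0]) cube([32, 40, 858]);


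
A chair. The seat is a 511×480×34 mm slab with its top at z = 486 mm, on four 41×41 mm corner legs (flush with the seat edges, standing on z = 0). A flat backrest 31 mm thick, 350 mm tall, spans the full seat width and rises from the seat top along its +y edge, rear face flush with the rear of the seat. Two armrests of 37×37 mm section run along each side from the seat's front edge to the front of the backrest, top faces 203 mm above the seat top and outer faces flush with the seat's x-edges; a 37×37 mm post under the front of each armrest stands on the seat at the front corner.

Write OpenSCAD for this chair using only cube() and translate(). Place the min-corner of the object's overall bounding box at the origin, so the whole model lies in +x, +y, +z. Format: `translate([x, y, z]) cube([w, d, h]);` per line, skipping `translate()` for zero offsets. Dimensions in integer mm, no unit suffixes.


translate([0, 0, 452]) cube([511, 480, 34]);
cube([41, 41, 452]);
translate([470, 0, 0]) cube([41, 41, 452]);
translate([0, 439, 0]) cube([41, 41, 452]);
translate([470, 439, 0]) cube([41, 41, 452]);
translate([0, 449, 486]) cube([511, 31, 350]);
translate([0, 0, 652]) cube([37, 449, 37]);
translate([474, 0, 652]) cube([37, 449, 37]);
translate([0, 0, 486]) cube([37, 37, 166]);
translate([474, 0, 486]) cube([37, 37, 166]);


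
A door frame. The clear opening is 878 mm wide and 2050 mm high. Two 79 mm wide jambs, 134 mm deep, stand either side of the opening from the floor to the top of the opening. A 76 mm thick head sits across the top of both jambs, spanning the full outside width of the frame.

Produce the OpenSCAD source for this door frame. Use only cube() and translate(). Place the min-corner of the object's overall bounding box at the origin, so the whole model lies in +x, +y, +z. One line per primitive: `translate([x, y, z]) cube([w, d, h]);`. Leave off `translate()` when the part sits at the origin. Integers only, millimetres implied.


cube([79, 134, 2050]);
translate([957, 0, 0]) cube([79, 134, 2050]);
translate([0, 0, 2050]) cube([1036, 134, 76]);


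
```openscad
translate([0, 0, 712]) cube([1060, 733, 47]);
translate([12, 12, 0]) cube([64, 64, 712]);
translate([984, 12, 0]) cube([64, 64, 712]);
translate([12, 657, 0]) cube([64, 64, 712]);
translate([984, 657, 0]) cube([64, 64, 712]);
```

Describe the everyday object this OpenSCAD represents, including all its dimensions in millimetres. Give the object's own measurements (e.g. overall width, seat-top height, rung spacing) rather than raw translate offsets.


A table: top 1060 mm (x) × 733 mm (y), 47 mm thick, upper face at z = 759 mm, on four 64×64 mm square legs, each inset 12 mm from the nearest pair of top edges from z = 0 to the bottom of the top.


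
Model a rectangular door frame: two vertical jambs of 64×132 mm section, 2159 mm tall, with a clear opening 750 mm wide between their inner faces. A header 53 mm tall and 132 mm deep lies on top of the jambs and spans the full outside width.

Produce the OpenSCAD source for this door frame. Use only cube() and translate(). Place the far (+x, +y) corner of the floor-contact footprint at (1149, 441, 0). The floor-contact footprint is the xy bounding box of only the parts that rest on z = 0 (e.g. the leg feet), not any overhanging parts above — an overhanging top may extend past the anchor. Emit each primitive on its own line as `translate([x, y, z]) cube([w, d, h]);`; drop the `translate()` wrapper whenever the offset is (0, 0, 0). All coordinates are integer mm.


translate([271, 309, 0]) cube([64, 132, 2159]);
translate([1085, 309, 0]) cube([64, 132, 2159]);
translate([271, 309, 2159]) cube([878, 132, 53]);


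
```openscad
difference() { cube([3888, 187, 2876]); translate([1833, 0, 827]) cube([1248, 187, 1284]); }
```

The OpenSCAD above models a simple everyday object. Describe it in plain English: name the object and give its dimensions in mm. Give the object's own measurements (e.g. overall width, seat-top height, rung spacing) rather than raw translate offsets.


A wall 3888 mm long (x), 187 mm thick (y), 2876 mm tall, with a rectangular window opening cut through it. The opening is 1248 mm wide and 1284 mm tall; its sill is at z = 827 mm and its near (−x) edge is 1833 mm from the wall's −x end. The opening passes through the full wall thickness.


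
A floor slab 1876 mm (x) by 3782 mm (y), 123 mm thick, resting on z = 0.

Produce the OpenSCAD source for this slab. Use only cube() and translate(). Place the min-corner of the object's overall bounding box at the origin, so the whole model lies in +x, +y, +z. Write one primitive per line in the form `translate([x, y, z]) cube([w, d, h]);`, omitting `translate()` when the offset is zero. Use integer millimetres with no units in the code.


cube([1876, 3782, 123]);


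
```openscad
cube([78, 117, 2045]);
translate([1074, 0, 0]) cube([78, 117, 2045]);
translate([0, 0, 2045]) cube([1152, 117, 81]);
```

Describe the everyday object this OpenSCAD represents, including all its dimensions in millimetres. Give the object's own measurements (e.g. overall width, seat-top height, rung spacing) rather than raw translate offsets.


A door frame. The clear opening is 996 mm wide and 2045 mm high. Two 78 mm wide jambs, 117 mm deep, stand either side of the opening from the floor to the top of the opening. A 81 mm thick head sits across the top of both jambs, spanning the full outside width of the frame.


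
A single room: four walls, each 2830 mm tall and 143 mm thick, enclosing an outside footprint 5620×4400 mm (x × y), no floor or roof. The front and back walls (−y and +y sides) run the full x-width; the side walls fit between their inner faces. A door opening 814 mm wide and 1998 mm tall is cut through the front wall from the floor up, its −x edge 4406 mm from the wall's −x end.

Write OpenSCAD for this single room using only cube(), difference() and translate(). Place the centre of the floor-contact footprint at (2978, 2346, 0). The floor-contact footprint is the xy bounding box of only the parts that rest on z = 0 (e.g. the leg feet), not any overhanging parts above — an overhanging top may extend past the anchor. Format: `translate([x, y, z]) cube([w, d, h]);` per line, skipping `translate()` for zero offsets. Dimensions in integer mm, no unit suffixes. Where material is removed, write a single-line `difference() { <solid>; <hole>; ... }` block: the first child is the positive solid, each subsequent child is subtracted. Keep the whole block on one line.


difference() { translate([168, 146, 0]) cube([5620, 143, 2830]); translate([4574, 146, 0]) cube([814, 143, 1998]); }
translate([168, 4403, 0]) cube([5620, 143, 2830]);
translate([168, 289, 0]) cube([143, 4114, 2830]);
translate([5645, 289, 0]) cube([143, 4114, 2830]);


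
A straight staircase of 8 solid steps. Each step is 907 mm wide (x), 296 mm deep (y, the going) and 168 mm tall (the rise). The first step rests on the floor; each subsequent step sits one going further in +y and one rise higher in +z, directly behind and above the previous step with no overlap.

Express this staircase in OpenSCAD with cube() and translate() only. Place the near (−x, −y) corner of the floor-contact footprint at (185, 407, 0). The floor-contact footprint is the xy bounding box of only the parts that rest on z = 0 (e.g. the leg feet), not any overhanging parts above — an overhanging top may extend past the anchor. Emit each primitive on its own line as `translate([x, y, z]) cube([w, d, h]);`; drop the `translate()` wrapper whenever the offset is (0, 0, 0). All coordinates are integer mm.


translate([185, 407, 0]) cube([907, 296, 168]);
translate([185, 703, 168]) cube([907, 296, 168]);
translate([185, 999, 336]) cube([907, 296, 168]);
translate([185, 1295, 504]) cube([907, 296, 168]);
translate([185, 1591, 672]) cube([907, 296, 168]);
translate([185, 1887, 840]) cube([907, 296, 168]);
translate([185, 2183, 1008]) cube([907, 296, 168]);
translate([185, 2479, 1176]) cube([907, 296, 168]);


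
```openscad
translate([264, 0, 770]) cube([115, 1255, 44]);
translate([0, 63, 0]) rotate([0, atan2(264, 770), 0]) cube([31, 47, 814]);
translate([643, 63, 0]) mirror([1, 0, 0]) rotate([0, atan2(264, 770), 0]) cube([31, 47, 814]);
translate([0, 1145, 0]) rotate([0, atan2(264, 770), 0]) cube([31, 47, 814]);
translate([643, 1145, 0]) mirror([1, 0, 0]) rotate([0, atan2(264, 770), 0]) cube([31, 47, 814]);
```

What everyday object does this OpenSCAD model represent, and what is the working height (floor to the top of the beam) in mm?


A sawhorse. The overall height is 814 mm.

A beam across two mirrored pairs of raked legs — a sawhorse. The beam's underside is at z = 770 (matching the legs' vertical rise in atan2(264, 770)) and the beam is 44 mm tall, so its top is at 770 + 44 = 814 mm. The raked legs top out at the beam's underside, so that is the highest point.


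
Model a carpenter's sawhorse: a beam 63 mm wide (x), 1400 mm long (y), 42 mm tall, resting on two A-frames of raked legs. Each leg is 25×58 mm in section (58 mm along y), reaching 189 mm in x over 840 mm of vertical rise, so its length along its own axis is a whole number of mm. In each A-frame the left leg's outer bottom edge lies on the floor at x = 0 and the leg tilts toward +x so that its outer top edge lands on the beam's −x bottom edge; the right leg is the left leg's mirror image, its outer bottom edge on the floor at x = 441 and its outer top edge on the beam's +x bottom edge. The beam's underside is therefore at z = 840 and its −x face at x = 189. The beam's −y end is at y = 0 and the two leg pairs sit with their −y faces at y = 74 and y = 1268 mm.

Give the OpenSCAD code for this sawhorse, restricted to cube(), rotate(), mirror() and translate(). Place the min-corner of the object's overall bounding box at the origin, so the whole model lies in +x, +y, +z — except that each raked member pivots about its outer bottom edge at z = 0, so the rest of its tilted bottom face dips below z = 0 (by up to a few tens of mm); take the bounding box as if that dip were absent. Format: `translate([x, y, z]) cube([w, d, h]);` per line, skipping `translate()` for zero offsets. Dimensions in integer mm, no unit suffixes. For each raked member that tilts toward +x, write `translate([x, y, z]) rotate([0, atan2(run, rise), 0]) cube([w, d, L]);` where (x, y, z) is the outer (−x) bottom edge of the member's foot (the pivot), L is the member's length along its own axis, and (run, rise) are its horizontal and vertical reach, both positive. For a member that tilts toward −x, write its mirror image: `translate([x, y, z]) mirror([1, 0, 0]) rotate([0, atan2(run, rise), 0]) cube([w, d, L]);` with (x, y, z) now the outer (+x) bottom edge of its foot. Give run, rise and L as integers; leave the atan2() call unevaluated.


// leg length = √(189² + 840²) = 861
// right-leg outer foot x = 2·189 + 63 = 441
// beam min-corner = (189, 0, 840)
translate([189, 0, 840]) cube([63, 1400, 42]);
translate([0, 74, 0]) rotate([0, atan2(189, 840), 0]) cube([25, 58, 861]);
translate([441, 74, 0]) mirror([1, 0, 0]) rotate([0, atan2(189, 840), 0]) cube([25, 58, 861]);
translate([0, 1268, 0]) rotate([0, atan2(189, 840), 0]) cube([25, 58, 861]);
translate([441, 1268, 0]) mirror([1, 0, 0]) rotate([0, atan2(189, 840), 0]) cube([25, 58, 861]);


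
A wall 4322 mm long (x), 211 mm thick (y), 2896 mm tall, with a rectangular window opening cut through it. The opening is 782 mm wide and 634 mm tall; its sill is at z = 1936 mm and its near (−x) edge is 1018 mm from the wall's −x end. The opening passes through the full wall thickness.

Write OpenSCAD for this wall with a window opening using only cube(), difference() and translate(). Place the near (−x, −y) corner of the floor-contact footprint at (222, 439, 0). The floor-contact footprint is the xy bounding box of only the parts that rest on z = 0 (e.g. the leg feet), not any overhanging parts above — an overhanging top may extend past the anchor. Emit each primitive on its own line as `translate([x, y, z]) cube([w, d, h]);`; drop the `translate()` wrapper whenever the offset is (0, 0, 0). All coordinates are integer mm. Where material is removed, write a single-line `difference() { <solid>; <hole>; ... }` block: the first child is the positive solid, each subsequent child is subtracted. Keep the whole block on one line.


difference() { translate([222, 439, 0]) cube([4322, 211, 2896]); translate([1240, 439, 1936]) cube([782, 211, 634]); }


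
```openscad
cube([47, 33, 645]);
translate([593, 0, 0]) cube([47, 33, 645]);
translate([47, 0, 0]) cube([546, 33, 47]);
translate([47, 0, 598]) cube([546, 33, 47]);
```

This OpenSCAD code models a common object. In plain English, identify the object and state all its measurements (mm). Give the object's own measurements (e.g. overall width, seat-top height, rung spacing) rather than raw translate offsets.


A rectangular picture frame lying in the x–z plane (depth along y). The opening is 546 mm wide (x) by 551 mm tall (z), surrounded by a border 47 mm wide on all four sides. The frame is 33 mm deep and is made of two full-height vertical stiles with two horizontal rails fitted between them.


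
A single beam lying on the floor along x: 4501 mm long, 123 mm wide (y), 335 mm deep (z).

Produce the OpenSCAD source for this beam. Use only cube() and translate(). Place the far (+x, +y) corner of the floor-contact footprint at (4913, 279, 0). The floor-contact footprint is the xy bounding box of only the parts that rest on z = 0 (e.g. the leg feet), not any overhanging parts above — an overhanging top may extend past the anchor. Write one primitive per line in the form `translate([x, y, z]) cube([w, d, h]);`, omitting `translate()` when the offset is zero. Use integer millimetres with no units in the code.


translate([412, 156, 0]) cube([4501, 123, 335]);


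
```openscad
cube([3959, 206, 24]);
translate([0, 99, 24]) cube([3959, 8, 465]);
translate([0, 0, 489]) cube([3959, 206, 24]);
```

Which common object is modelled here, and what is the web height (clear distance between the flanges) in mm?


An I-beam. The web height is 465 mm.

Two wide flanges with a thin centred web — an I-beam. Overall 513 mm minus two 24 mm flanges gives a web of 513 − 2·24 = 465 mm.


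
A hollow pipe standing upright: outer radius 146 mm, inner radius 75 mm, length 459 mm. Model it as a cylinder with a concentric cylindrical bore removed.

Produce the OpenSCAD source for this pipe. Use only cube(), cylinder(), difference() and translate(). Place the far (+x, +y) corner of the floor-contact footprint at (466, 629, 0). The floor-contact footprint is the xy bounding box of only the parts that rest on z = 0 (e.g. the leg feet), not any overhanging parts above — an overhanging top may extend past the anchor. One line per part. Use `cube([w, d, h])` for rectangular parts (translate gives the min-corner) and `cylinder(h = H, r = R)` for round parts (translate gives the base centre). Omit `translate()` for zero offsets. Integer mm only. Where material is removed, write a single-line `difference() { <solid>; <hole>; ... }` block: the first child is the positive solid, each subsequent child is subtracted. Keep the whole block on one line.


difference() { translate([320, 483, 0]) cylinder(h = 459, r = 146); translate([320, 483, 0]) cylinder(h = 459, r = 75); }


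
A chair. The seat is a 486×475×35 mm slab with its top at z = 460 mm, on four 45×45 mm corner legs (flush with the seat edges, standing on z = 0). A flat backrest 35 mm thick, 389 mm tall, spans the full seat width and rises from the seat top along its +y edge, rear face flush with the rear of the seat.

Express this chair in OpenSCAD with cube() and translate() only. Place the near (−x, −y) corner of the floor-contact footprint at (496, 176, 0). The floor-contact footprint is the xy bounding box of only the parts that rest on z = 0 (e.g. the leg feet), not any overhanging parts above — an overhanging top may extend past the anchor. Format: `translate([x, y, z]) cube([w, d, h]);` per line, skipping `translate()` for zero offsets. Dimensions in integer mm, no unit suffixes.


// leg_h = 460 - 35 = 425
translate([496, 176, 425]) cube([486, 475, 35]);
translate([496, 176, 0]) cube([45, 45, 425]);
translate([937, 176, 0]) cube([45, 45, 425]);
translate([496, 606, 0]) cube([45, 45, 425]);
translate([937, 606, 0]) cube([45, 45, 425]);
translate([496, 616, 460]) cube([486, 35, 389]);


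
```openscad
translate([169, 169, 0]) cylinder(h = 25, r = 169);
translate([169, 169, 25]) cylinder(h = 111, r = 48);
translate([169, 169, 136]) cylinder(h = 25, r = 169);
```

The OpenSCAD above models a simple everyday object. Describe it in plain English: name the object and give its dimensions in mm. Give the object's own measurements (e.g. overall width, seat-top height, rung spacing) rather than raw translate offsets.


A spool: two coaxial disc flanges of radius 169 mm and thickness 25 mm, joined by a core cylinder of radius 48 mm and height 111 mm. The lower flange rests on z = 0 and the three cylinders share a vertical axis.


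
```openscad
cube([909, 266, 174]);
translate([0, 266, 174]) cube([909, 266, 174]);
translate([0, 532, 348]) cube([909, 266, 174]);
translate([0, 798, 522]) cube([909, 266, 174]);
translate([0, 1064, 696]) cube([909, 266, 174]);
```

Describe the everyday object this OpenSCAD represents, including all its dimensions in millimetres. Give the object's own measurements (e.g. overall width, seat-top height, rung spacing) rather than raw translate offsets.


A straight staircase of 5 solid steps. Each step is 909 mm wide (x), 266 mm deep (y, the going) and 174 mm tall (the rise). The first step rests on the floor; each subsequent step sits one going further in +y and one rise higher in +z, directly behind and above the previous step with no overlap.


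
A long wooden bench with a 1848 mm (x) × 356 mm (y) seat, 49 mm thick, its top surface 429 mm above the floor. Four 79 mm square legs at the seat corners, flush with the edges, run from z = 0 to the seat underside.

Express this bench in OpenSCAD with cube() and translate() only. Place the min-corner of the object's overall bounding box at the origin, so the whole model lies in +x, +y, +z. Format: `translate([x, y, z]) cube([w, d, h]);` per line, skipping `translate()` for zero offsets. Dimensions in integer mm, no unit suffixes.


translate([0, 0, 380]) cube([1848, 356, 49]);
cube([79, 79, 380]);
translate([0, 277, 0]) cube([79, 79, 380]);
translate([1769, 0, 0]) cube([79, 79, 380]);
translate([1769, 277, 0]) cube([79, 79, 380]);


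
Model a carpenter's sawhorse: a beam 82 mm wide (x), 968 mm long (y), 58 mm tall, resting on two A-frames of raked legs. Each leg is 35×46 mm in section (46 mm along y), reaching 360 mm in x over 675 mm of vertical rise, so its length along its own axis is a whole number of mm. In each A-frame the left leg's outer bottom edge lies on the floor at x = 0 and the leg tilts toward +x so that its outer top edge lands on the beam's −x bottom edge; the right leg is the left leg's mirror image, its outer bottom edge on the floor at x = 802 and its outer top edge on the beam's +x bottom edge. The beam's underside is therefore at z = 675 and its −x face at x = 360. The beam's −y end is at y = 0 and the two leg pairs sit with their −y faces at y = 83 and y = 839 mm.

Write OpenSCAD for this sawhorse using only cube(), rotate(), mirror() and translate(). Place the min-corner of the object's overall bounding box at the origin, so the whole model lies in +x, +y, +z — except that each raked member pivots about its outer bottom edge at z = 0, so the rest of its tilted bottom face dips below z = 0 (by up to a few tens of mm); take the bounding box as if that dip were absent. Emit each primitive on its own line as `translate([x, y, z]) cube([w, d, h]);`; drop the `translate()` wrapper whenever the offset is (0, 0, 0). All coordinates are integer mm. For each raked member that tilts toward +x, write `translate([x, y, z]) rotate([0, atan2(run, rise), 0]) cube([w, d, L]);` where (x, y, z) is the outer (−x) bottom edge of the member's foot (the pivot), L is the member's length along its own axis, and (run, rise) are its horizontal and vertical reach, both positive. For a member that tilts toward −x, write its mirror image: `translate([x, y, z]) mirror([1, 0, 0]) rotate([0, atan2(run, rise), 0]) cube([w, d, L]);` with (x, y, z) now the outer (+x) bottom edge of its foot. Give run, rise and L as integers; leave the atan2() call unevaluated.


translate([360, 0, 675]) cube([82, 968, 58]);
translate([0, 83, 0]) rotate([0, atan2(360, 675), 0]) cube([35, 46, 765]);
translate([802, 83, 0]) mirror([1, 0, 0]) rotate([0, atan2(360, 675), 0]) cube([35, 46, 765]);
translate([0, 839, 0]) rotate([0, atan2(360, 675), 0]) cube([35, 46, 765]);
translate([802, 839, 0]) mirror([1, 0, 0]) rotate([0, atan2(360, 675), 0]) cube([35, 46, 765]);


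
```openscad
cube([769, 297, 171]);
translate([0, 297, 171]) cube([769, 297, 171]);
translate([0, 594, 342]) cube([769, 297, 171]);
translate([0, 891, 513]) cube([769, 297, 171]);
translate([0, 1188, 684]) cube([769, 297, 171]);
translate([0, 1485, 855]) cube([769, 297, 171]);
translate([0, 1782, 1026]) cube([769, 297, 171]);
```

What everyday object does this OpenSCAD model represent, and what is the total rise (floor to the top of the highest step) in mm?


A staircase. The total rise is 1197 mm.

7 identical blocks, each offset up and back from the previous — a staircase. Each step is 171 mm tall and there are 7 of them, so the total rise is 7 × 171 = 1197 mm.


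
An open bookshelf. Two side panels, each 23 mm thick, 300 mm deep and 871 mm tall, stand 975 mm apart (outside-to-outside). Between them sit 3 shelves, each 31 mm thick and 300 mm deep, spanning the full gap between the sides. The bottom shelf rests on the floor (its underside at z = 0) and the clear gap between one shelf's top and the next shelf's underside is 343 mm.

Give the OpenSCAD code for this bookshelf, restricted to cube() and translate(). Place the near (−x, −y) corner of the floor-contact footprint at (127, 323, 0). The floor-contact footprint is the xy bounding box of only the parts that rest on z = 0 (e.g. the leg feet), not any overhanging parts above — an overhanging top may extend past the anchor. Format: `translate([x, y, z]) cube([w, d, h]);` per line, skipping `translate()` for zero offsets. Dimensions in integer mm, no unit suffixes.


translate([127, 323, 0]) cube([23, 300, 871]);
translate([1079, 323, 0]) cube([23, 300, 871]);
translate([150, 323, 0]) cube([929, 300, 31]);
translate([150, 323, 374]) cube([929, 300, 31]);
translate([150, 323, 748]) cube([929, 300, 31]);


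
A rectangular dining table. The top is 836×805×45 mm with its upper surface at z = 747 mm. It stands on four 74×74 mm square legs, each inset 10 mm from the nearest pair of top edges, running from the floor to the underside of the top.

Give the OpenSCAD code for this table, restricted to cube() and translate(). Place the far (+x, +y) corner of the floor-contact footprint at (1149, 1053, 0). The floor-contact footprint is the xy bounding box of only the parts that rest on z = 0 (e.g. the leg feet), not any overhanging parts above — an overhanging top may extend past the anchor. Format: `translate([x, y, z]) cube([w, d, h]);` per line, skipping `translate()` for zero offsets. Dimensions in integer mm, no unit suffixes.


translate([323, 258, 702]) cube([836, 805, 45]);
translate([333, 268, 0]) cube([74, 74, 702]);
translate([1075, 268, 0]) cube([74, 74, 702]);
translate([333, 979, 0]) cube([74, 74, 702]);
translate([1075, 979, 0]) cube([74, 74, 702]);


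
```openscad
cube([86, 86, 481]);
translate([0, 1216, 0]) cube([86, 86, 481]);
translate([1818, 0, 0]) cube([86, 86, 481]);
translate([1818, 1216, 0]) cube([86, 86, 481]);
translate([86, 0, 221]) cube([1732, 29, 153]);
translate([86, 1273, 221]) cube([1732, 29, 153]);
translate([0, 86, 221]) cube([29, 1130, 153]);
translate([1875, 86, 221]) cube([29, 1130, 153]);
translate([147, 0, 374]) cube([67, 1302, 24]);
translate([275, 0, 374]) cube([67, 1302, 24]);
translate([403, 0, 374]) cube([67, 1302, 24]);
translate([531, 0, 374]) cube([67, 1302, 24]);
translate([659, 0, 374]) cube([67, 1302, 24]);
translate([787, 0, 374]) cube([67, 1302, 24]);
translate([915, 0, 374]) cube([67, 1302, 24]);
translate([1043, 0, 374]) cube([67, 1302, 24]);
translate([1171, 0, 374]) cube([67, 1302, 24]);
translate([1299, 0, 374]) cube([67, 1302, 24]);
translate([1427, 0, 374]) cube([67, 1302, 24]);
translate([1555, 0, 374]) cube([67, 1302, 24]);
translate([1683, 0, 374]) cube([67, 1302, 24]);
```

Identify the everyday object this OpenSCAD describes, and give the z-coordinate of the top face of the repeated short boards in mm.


A bed frame. The slat-top height is 398 mm.

Four posts, four rails, and a row of slats — a bed frame. Slats sit on the rails at z = 221 + 153 = 374; with slat thickness 24, the top is 398 mm.


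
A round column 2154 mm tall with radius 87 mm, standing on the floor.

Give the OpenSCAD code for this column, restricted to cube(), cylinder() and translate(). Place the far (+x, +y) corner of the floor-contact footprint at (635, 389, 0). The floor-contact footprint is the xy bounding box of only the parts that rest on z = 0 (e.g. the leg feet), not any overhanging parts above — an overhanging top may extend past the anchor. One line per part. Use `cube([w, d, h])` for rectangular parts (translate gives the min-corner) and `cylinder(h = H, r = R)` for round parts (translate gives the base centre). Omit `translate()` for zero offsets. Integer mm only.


translate([548, 302, 0]) cylinder(h = 2154, r = 87);
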